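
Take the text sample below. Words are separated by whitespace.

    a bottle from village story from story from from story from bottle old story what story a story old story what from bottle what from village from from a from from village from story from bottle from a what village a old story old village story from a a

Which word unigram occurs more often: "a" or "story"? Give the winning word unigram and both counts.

"a": 7 occurrences
"story": 10 occurrences

"story" (10 vs 7)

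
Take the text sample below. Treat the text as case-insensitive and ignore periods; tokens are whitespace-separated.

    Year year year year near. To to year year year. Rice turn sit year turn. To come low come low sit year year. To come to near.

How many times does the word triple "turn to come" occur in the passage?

1

Scanning the 25 overlapping trigram windows for "turn to come":
  position 15–17: turn to come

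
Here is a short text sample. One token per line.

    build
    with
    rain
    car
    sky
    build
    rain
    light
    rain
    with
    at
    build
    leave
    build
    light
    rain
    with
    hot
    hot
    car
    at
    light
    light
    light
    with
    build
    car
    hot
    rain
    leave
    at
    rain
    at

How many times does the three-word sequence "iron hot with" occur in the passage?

Scanning the 31 overlapping trigram windows for "iron hot with":
  (none found)

0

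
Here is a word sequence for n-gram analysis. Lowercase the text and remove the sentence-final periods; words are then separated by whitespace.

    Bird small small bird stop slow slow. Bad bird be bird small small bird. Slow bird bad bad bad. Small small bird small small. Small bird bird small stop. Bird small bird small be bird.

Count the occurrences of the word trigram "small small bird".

Scanning the 33 overlapping trigram windows for "small small bird":
  position 2–4: small small bird
  position 12–14: small small bird
  position 20–22: small small bird
  position 24–26: small small bird

4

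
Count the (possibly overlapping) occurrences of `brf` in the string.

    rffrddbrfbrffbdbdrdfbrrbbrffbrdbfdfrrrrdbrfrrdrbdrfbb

Sliding a length-3 window over the 53 characters (51 positions):
  position 7–9: brf
  position 10–12: brf
  position 25–27: brf
  position 41–43: brf

4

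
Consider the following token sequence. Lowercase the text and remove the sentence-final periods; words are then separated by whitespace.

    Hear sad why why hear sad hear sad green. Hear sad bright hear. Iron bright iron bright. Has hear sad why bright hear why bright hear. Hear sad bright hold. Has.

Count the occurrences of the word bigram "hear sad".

Scanning the 30 overlapping bigram windows for "hear sad":
  position 1–2: hear sad
  position 5–6: hear sad
  position 7–8: hear sad
  position 10–11: hear sad
  position 19–20: hear sad
  position 27–28: hear sad

6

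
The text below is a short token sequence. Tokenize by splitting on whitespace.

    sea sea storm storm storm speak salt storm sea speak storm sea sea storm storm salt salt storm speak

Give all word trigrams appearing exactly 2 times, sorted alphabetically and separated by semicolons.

Trigram counts meeting the condition (exactly 2 times):
  sea sea storm: 2
  sea storm storm: 2

sea sea storm; sea storm storm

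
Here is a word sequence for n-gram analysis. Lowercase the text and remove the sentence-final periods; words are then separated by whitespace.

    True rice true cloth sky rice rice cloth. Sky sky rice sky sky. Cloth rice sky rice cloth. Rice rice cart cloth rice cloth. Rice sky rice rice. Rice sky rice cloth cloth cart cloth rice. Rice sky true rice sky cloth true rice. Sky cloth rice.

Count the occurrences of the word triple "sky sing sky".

Scanning the 45 overlapping trigram windows for "sky sing sky":
  (none found)

0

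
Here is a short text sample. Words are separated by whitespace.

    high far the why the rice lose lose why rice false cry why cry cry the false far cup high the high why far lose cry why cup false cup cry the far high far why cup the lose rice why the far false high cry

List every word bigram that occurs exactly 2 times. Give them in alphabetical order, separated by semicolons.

cry the; cry why; high far; the far; why cup; why the

Bigram counts meeting the condition (exactly 2 times):
  cry the: 2
  cry why: 2
  high far: 2
  the far: 2
  why cup: 2
  why the: 2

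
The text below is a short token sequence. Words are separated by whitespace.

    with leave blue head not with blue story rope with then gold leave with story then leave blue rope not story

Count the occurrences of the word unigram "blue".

3

Scanning the 21 tokens for "blue":
  position 3: blue
  position 7: blue
  position 18: blue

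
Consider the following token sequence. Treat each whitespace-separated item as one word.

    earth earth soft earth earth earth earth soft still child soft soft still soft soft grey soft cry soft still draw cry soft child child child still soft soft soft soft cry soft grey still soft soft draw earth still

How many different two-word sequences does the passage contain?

21

40 tokens → 39 bigram windows in total.
Repeated bigrams (each contributes count−1 duplicates):
  soft soft: 6
  earth earth: 4
  cry soft: 3
  soft still: 3
  still soft: 3
  child child: 2
  earth soft: 2
  soft cry: 2
  … (1 more repeated)
18 duplicate windows → 39 − 18 = 21 distinct.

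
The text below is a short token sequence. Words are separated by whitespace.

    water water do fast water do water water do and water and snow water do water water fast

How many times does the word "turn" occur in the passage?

Scanning the 18 tokens for "turn":
  (none found)

0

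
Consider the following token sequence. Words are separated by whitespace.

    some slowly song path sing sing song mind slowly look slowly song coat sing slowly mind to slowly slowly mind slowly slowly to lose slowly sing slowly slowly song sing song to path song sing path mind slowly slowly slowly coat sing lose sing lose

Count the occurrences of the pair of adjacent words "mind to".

1

Scanning the 44 overlapping bigram windows for "mind to":
  position 16–17: mind to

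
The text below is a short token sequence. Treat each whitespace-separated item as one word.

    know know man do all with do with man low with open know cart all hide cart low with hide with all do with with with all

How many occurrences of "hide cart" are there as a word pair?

1

Scanning the 26 overlapping bigram windows for "hide cart":
  position 16–17: hide cart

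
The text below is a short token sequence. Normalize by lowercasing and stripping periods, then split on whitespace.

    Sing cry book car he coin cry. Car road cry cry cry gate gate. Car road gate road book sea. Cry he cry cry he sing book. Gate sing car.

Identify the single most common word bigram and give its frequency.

Bigram frequencies (highest first):
  cry cry: 3
  car road: 2
  cry he: 2
  sing cry: 1
  cry book: 1
  book car: 1
  … (19 more, each ≤ 1)

"cry cry", 3 times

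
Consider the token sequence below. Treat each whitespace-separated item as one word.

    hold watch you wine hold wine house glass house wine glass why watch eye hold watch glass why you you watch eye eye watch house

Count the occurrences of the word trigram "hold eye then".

0

Scanning the 23 overlapping trigram windows for "hold eye then":
  (none found)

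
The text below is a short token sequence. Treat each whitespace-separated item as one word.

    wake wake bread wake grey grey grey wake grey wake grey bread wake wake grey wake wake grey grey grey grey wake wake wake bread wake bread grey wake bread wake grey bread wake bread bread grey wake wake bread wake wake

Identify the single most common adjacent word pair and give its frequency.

Bigram frequencies (highest first):
  wake wake: 7
  wake bread: 6
  bread wake: 6
  wake grey: 6
  grey wake: 6
  grey grey: 5
  … (3 more, each ≤ 2)

"wake wake", 7 times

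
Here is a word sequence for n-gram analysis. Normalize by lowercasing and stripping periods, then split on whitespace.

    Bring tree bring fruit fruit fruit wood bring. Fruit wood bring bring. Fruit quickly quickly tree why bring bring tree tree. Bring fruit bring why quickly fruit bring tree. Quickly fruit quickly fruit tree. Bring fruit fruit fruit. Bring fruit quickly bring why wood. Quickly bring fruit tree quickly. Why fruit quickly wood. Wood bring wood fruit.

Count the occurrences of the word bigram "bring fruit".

7

Scanning the 56 overlapping bigram windows for "bring fruit":
  position 3–4: bring fruit
  position 8–9: bring fruit
  position 12–13: bring fruit
  position 22–23: bring fruit
  position 35–36: bring fruit
  position 39–40: bring fruit
  position 46–47: bring fruit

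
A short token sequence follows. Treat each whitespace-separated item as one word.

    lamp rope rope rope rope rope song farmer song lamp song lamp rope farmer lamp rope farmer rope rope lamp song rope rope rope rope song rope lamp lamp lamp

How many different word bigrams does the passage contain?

13

30 tokens → 29 bigram windows in total.
Repeated bigrams (each contributes count−1 duplicates):
  rope rope: 8
  lamp rope: 3
  lamp lamp: 2
  lamp song: 2
  rope farmer: 2
  rope lamp: 2
  rope song: 2
  song lamp: 2
  … (1 more repeated)
16 duplicate windows → 29 − 16 = 13 distinct.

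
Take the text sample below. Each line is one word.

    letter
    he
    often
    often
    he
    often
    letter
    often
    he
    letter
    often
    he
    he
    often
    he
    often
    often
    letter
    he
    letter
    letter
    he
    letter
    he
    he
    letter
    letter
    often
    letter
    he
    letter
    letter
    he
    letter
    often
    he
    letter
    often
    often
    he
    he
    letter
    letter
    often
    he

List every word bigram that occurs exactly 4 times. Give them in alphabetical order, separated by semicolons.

Bigram counts meeting the condition (exactly 4 times):
  he often: 4
  letter letter: 4

he often; letter letter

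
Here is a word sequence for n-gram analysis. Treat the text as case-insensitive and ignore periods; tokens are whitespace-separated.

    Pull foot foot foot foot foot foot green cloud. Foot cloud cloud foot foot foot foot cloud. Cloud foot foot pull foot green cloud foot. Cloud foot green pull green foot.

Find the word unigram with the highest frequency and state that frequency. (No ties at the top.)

Unigram frequencies (highest first):
  foot: 17
  cloud: 7
  green: 4
  pull: 3

"foot", 17 times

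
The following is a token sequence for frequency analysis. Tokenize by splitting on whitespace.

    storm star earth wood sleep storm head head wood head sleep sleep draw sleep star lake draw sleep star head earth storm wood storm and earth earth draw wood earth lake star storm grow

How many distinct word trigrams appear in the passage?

34 tokens → 32 trigram windows in total.
Repeated trigrams (each contributes count−1 duplicates):
  draw sleep star: 2
1 duplicate windows → 32 − 1 = 31 distinct.

31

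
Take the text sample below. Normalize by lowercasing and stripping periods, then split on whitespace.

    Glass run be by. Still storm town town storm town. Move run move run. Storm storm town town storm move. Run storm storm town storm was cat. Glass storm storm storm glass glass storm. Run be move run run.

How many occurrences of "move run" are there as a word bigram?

Scanning the 38 overlapping bigram windows for "move run":
  position 11–12: move run
  position 13–14: move run
  position 20–21: move run
  position 37–38: move run

4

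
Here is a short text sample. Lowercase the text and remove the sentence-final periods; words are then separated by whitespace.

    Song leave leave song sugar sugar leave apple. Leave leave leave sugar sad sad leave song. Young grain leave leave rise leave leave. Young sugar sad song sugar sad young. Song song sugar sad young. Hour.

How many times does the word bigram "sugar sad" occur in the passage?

4

Scanning the 35 overlapping bigram windows for "sugar sad":
  position 12–13: sugar sad
  position 25–26: sugar sad
  position 28–29: sugar sad
  position 33–34: sugar sad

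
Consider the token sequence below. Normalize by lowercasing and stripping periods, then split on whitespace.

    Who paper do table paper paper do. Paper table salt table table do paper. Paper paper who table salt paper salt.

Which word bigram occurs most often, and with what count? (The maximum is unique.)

Bigram frequencies (highest first):
  paper paper: 3
  paper do: 2
  do paper: 2
  table salt: 2
  who paper: 1
  do table: 1
  … (9 more, each ≤ 1)

"paper paper", 3 times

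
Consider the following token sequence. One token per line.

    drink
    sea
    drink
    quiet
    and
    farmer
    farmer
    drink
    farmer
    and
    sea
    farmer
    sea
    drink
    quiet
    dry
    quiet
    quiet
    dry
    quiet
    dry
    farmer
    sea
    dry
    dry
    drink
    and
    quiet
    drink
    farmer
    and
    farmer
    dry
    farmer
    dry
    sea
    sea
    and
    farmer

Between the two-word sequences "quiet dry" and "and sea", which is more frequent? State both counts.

"quiet dry" (3 vs 1)

"quiet dry": 3 occurrences
"and sea": 1 occurrence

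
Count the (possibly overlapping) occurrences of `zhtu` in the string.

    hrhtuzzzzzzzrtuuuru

Sliding a length-4 window over the 19 characters (16 positions):
  (no match at any position)

0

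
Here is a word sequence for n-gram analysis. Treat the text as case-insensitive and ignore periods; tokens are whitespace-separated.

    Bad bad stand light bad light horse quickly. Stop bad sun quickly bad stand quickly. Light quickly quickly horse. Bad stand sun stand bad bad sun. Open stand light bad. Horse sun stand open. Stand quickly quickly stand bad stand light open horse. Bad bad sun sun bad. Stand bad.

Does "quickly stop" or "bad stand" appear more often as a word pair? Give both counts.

"quickly stop": 1 occurrence
"bad stand": 5 occurrences

"bad stand" (5 vs 1)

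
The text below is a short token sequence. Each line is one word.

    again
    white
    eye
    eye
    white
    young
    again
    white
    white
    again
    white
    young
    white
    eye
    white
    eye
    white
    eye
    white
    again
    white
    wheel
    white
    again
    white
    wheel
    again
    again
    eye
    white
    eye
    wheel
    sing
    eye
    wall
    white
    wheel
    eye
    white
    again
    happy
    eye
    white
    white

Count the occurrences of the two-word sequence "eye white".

7

Scanning the 43 overlapping bigram windows for "eye white":
  position 4–5: eye white
  position 14–15: eye white
  position 16–17: eye white
  position 18–19: eye white
  position 29–30: eye white
  position 38–39: eye white
  position 42–43: eye white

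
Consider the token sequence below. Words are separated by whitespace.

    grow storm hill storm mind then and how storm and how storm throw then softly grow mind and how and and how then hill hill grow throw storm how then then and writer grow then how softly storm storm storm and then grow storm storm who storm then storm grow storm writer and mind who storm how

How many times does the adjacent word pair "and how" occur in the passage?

4

Scanning the 56 overlapping bigram windows for "and how":
  position 7–8: and how
  position 10–11: and how
  position 18–19: and how
  position 21–22: and how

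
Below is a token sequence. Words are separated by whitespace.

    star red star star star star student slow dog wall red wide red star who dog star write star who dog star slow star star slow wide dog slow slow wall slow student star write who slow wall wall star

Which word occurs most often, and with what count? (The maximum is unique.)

Unigram frequencies (highest first):
  star: 13
  slow: 7
  dog: 4
  wall: 4
  red: 3
  who: 3
  … (3 more, each ≤ 2)

"star", 13 times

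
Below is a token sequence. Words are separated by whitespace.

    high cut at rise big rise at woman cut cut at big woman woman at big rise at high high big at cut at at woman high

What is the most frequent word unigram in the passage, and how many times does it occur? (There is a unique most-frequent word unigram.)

"at", 8 times

Unigram frequencies (highest first):
  at: 8
  high: 4
  cut: 4
  big: 4
  woman: 4
  rise: 3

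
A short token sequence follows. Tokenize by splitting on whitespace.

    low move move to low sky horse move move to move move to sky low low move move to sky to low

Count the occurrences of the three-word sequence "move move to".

4

Scanning the 20 overlapping trigram windows for "move move to":
  position 2–4: move move to
  position 8–10: move move to
  position 11–13: move move to
  position 17–19: move move to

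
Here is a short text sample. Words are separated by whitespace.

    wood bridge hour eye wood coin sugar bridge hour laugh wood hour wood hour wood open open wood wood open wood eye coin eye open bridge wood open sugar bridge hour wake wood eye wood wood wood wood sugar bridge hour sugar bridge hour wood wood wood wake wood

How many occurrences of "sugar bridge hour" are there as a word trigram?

4

Scanning the 47 overlapping trigram windows for "sugar bridge hour":
  position 7–9: sugar bridge hour
  position 29–31: sugar bridge hour
  position 39–41: sugar bridge hour
  position 42–44: sugar bridge hour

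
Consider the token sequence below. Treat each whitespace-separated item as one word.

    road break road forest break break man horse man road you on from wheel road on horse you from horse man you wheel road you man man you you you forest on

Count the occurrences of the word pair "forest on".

1

Scanning the 31 overlapping bigram windows for "forest on":
  position 31–32: forest on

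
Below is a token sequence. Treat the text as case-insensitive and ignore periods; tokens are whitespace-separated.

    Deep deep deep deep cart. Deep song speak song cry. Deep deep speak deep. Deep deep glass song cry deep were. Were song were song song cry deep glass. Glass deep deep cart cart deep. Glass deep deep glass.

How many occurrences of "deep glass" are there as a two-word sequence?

4

Scanning the 38 overlapping bigram windows for "deep glass":
  position 16–17: deep glass
  position 28–29: deep glass
  position 35–36: deep glass
  position 38–39: deep glass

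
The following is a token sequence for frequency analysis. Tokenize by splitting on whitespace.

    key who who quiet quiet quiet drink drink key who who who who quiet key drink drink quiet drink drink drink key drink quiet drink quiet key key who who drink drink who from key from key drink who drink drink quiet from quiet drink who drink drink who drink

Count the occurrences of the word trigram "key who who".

Scanning the 48 overlapping trigram windows for "key who who":
  position 1–3: key who who
  position 9–11: key who who
  position 28–30: key who who

3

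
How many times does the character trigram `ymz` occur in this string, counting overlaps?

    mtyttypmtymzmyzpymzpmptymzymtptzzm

3

Sliding a length-3 window over the 34 characters (32 positions):
  position 10–12: ymz
  position 17–19: ymz
  position 24–26: ymz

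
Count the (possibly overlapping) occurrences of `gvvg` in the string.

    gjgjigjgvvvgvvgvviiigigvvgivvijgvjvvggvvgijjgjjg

Sliding a length-4 window over the 48 characters (45 positions):
  position 12–15: gvvg
  position 23–26: gvvg
  position 38–41: gvvg

3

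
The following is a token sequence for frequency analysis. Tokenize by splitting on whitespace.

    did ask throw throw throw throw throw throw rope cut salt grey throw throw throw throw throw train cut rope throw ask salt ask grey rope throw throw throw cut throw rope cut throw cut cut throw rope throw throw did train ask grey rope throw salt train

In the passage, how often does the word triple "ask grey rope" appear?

2

Scanning the 46 overlapping trigram windows for "ask grey rope":
  position 24–26: ask grey rope
  position 43–45: ask grey rope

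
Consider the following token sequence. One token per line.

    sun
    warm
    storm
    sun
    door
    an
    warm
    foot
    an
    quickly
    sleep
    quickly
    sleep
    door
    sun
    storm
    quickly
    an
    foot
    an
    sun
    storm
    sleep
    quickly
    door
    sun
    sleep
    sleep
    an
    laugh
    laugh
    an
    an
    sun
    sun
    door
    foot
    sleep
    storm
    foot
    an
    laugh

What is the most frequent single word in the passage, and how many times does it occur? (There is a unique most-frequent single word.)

"an", 8 times

Unigram frequencies (highest first):
  an: 8
  sun: 7
  sleep: 6
  storm: 4
  door: 4
  foot: 4
  … (3 more, each ≤ 4)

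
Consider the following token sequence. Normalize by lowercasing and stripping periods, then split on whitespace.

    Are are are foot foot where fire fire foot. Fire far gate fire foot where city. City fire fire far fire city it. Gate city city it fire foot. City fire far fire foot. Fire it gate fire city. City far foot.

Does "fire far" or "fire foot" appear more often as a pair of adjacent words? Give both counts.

"fire far": 3 occurrences
"fire foot": 4 occurrences

"fire foot" (4 vs 3)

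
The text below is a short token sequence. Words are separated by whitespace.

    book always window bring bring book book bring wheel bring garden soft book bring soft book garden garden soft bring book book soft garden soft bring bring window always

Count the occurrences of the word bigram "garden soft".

Scanning the 28 overlapping bigram windows for "garden soft":
  position 11–12: garden soft
  position 18–19: garden soft
  position 24–25: garden soft

3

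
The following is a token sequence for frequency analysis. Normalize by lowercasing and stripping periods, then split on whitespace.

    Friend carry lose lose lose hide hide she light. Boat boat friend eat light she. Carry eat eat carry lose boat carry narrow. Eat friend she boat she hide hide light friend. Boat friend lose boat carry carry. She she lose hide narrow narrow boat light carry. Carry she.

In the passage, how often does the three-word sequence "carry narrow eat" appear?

Scanning the 47 overlapping trigram windows for "carry narrow eat":
  position 22–24: carry narrow eat

1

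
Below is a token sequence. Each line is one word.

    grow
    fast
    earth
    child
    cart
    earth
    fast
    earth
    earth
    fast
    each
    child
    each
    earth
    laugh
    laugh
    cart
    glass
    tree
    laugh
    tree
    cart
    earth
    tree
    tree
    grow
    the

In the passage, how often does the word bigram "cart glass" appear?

1

Scanning the 26 overlapping bigram windows for "cart glass":
  position 17–18: cart glass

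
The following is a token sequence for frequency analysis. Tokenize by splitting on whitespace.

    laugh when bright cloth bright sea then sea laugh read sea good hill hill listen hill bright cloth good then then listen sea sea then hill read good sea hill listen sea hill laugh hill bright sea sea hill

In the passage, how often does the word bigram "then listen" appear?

Scanning the 38 overlapping bigram windows for "then listen":
  position 21–22: then listen

1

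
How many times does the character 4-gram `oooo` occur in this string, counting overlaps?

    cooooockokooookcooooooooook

Sliding a length-4 window over the 27 characters (24 positions):
  position 2–5: oooo
  position 3–6: oooo
  position 11–14: oooo
  position 17–20: oooo
  position 18–21: oooo
  position 19–22: oooo
  position 20–23: oooo
  position 21–24: oooo
  position 22–25: oooo
  position 23–26: oooo

10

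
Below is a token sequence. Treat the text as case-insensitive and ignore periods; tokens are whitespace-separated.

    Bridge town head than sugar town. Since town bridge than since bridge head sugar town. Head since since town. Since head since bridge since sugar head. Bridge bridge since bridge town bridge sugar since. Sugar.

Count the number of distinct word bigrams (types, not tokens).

23

35 tokens → 34 bigram windows in total.
Repeated bigrams (each contributes count−1 duplicates):
  since bridge: 3
  bridge since: 2
  bridge town: 2
  head since: 2
  since sugar: 2
  since town: 2
  sugar town: 2
  town bridge: 2
  … (2 more repeated)
11 duplicate windows → 34 − 11 = 23 distinct.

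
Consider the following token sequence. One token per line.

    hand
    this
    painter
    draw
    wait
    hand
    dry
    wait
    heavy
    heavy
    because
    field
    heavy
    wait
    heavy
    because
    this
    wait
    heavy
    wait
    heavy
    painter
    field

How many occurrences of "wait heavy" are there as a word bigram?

4

Scanning the 22 overlapping bigram windows for "wait heavy":
  position 8–9: wait heavy
  position 14–15: wait heavy
  position 18–19: wait heavy
  position 20–21: wait heavy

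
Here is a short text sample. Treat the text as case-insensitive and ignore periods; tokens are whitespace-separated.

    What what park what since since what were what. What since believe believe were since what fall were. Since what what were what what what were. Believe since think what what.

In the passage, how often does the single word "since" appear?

6

Scanning the 31 tokens for "since":
  position 5: since
  position 6: since
  position 11: since
  position 15: since
  position 19: since
  position 28: since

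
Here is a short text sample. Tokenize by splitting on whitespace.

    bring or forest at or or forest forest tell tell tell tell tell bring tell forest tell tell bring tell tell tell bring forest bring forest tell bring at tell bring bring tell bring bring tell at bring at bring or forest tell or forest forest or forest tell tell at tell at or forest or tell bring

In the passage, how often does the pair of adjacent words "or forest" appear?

6

Scanning the 57 overlapping bigram windows for "or forest":
  position 2–3: or forest
  position 6–7: or forest
  position 41–42: or forest
  position 44–45: or forest
  position 47–48: or forest
  position 54–55: or forest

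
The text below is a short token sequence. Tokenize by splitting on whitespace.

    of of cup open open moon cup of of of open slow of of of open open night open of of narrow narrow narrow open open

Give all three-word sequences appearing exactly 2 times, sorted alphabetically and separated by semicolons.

Trigram counts meeting the condition (exactly 2 times):
  of of of: 2
  of of open: 2

of of of; of of open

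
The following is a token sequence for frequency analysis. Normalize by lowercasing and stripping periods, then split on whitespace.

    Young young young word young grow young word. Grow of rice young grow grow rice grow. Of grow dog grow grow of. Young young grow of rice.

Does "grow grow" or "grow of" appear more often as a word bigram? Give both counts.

"grow grow": 2 occurrences
"grow of": 4 occurrences

"grow of" (4 vs 2)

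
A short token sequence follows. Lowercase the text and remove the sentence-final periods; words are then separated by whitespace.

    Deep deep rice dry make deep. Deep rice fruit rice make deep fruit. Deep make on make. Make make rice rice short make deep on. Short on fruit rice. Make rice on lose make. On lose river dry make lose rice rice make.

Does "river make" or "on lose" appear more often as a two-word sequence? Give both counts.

"river make": 0 occurrences
"on lose": 2 occurrences

"on lose" (2 vs 0)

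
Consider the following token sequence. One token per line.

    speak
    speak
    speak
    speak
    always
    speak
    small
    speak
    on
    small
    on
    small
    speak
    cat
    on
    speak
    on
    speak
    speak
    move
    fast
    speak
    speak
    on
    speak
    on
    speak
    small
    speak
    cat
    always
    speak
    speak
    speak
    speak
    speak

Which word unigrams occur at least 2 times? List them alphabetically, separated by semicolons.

always; cat; on; small; speak

Unigram counts meeting the condition (at least 2 times):
  always: 2
  cat: 2
  on: 6
  small: 4
  speak: 20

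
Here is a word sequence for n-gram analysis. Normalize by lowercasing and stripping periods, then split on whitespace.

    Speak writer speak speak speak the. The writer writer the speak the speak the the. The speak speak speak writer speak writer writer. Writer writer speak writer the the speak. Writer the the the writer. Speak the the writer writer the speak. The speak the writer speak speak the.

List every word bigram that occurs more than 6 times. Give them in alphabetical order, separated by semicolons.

Bigram counts meeting the condition (more than 6 times):
  speak the: 7
  the the: 7

speak the; the the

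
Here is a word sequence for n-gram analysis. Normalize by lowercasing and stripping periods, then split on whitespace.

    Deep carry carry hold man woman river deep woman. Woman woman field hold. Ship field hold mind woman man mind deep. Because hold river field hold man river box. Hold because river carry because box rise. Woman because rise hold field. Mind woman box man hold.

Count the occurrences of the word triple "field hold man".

1

Scanning the 44 overlapping trigram windows for "field hold man":
  position 25–27: field hold man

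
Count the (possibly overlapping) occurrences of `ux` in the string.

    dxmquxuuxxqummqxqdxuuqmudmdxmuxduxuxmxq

Sliding a length-2 window over the 39 characters (38 positions):
  position 5–6: ux
  position 8–9: ux
  position 30–31: ux
  position 33–34: ux
  position 35–36: ux

5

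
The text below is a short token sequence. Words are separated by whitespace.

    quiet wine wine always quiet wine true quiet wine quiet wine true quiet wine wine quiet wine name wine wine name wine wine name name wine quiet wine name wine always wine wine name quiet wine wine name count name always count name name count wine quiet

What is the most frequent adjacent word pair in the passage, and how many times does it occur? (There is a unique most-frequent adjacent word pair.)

"quiet wine", 8 times

Bigram frequencies (highest first):
  quiet wine: 8
  wine wine: 6
  wine name: 6
  wine quiet: 4
  name wine: 4
  wine always: 2
  … (11 more, each ≤ 2)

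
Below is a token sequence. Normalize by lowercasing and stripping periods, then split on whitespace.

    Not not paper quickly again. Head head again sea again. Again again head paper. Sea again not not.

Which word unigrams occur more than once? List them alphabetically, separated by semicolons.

again; head; not; paper; sea

Unigram counts meeting the condition (more than once):
  again: 6
  head: 3
  not: 4
  paper: 2
  sea: 2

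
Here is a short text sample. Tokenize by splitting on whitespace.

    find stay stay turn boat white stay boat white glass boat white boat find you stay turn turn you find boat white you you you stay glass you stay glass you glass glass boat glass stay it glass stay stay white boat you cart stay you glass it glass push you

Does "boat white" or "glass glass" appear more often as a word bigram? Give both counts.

"boat white" (4 vs 1)

"boat white": 4 occurrences
"glass glass": 1 occurrence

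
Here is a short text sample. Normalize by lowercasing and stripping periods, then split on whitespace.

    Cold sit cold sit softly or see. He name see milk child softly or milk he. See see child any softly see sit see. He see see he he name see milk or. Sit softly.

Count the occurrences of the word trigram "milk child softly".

Scanning the 33 overlapping trigram windows for "milk child softly":
  position 11–13: milk child softly

1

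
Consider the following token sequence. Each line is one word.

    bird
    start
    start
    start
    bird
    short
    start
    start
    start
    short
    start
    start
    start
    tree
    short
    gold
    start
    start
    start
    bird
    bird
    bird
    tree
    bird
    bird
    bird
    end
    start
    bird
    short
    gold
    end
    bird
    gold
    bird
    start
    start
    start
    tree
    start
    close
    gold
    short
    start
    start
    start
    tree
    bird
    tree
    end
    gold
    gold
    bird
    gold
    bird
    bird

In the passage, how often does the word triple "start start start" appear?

6

Scanning the 54 overlapping trigram windows for "start start start":
  position 2–4: start start start
  position 7–9: start start start
  position 11–13: start start start
  position 17–19: start start start
  position 36–38: start start start
  position 44–46: start start start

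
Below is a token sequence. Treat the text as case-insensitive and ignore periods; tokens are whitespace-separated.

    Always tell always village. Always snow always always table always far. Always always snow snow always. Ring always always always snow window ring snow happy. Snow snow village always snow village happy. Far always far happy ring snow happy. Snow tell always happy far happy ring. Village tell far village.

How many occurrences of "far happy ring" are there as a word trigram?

2

Scanning the 48 overlapping trigram windows for "far happy ring":
  position 35–37: far happy ring
  position 44–46: far happy ring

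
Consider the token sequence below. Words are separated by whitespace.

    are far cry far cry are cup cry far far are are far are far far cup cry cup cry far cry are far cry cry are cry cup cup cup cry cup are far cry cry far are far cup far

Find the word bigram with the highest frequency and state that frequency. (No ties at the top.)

"are far", 6 times

Bigram frequencies (highest first):
  are far: 6
  far cry: 5
  cry far: 4
  cup cry: 4
  cry are: 3
  far are: 3
  … (10 more, each ≤ 3)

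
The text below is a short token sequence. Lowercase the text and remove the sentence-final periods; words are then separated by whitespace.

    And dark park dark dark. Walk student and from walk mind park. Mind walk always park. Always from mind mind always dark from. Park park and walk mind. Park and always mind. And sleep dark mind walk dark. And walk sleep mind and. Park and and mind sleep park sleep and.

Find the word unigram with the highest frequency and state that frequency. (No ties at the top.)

"and", 10 times

Unigram frequencies (highest first):
  and: 10
  mind: 9
  park: 8
  dark: 6
  walk: 6
  always: 4
  … (3 more, each ≤ 4)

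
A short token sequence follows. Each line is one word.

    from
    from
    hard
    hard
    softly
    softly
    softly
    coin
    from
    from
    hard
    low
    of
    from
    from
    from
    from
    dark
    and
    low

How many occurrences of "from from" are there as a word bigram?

Scanning the 19 overlapping bigram windows for "from from":
  position 1–2: from from
  position 9–10: from from
  position 14–15: from from
  position 15–16: from from
  position 16–17: from from

5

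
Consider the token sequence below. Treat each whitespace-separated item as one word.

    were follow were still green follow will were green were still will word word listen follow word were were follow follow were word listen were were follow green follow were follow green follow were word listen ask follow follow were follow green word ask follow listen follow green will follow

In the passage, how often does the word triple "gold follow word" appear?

Scanning the 48 overlapping trigram windows for "gold follow word":
  (none found)

0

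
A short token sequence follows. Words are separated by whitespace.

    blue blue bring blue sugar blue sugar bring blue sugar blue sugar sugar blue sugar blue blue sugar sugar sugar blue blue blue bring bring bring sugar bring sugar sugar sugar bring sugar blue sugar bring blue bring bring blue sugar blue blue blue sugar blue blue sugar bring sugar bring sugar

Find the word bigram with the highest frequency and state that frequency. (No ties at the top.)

"blue sugar", 10 times

Bigram frequencies (highest first):
  blue sugar: 10
  sugar blue: 8
  blue blue: 7
  sugar bring: 6
  sugar sugar: 5
  bring sugar: 5
  … (3 more, each ≤ 4)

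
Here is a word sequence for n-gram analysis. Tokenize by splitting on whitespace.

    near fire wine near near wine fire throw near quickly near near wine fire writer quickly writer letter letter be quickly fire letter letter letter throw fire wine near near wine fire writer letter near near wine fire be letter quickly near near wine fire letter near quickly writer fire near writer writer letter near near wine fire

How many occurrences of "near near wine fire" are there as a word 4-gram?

6

Scanning the 55 overlapping 4-gram windows for "near near wine fire":
  position 4–7: near near wine fire
  position 11–14: near near wine fire
  position 29–32: near near wine fire
  position 35–38: near near wine fire
  position 42–45: near near wine fire
  position 55–58: near near wine fire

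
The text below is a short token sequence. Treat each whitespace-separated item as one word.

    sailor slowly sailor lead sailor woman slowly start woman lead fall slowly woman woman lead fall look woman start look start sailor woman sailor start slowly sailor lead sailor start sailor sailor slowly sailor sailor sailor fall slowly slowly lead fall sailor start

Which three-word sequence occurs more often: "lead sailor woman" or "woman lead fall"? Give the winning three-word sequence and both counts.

"lead sailor woman": 1 occurrence
"woman lead fall": 2 occurrences

"woman lead fall" (2 vs 1)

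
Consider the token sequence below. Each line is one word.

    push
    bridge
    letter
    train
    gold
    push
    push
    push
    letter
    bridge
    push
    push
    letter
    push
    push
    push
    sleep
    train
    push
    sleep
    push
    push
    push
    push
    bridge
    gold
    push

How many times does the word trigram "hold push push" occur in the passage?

Scanning the 25 overlapping trigram windows for "hold push push":
  (none found)

0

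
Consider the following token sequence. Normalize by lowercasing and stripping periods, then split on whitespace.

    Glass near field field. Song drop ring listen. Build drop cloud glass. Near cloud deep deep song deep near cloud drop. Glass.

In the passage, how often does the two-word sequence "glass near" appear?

Scanning the 21 overlapping bigram windows for "glass near":
  position 1–2: glass near
  position 12–13: glass near

2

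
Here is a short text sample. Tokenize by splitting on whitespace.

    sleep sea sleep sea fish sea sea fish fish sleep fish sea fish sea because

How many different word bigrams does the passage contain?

15 tokens → 14 bigram windows in total.
Repeated bigrams (each contributes count−1 duplicates):
  fish sea: 3
  sea fish: 3
  sleep sea: 2
5 duplicate windows → 14 − 5 = 9 distinct.

9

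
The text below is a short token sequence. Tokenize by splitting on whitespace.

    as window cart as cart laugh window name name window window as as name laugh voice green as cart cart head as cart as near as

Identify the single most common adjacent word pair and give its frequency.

Bigram frequencies (highest first):
  as cart: 3
  cart as: 2
  as window: 1
  window cart: 1
  cart laugh: 1
  laugh window: 1
  … (16 more, each ≤ 1)

"as cart", 3 times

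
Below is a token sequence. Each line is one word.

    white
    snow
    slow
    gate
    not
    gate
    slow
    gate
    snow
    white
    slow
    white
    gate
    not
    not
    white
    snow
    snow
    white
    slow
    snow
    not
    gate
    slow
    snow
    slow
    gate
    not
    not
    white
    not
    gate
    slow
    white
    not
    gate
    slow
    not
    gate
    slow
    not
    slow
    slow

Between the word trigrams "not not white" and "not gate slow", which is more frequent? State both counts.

"not gate slow" (5 vs 2)

"not not white": 2 occurrences
"not gate slow": 5 occurrences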